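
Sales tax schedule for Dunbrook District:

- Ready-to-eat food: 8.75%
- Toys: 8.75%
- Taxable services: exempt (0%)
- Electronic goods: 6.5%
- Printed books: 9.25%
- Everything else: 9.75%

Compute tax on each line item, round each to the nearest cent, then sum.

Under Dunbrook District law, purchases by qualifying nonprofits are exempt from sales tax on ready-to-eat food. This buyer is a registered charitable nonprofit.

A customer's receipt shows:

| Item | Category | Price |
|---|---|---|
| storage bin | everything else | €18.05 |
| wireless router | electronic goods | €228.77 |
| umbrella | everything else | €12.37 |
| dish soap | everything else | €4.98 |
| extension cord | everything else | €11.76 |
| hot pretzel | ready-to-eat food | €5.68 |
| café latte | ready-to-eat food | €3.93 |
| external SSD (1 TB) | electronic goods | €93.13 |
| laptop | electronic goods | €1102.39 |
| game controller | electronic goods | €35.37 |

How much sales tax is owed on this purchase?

€99.49

Storage bin €18.05: everything else → 9.75% → €1.76
Wireless router €228.77: electronic goods → 6.5% → €14.87
Umbrella €12.37: everything else → 9.75% → €1.21
Dish soap €4.98: everything else → 9.75% → €0.49
Extension cord €11.76: everything else → 9.75% → €1.15
Hot pretzel €5.68: ready-to-eat food, buyer-exempt → 0% → €0.00
Café latte €3.93: ready-to-eat food, buyer-exempt → 0% → €0.00
External SSD (1 TB) €93.13: electronic goods → 6.5% → €6.05
Laptop €1102.39: electronic goods → 6.5% → €71.66
Game controller €35.37: electronic goods → 6.5% → €2.30
Total tax = €1.76 + €14.87 + €1.21 + €0.49 + €1.15 + €6.05 + €71.66 + €2.30 = €99.49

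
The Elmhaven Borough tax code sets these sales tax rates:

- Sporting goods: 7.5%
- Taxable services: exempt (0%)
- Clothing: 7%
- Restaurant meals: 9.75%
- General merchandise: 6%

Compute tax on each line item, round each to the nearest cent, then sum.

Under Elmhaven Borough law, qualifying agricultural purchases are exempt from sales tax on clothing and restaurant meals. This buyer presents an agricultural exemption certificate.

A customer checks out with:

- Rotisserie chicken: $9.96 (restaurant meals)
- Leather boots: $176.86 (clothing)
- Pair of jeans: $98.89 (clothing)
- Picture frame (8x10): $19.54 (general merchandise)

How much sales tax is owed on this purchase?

Rotisserie chicken $9.96: restaurant meals, buyer-exempt → 0% → $0.00
Leather boots $176.86: clothing, buyer-exempt → 0% → $0.00
Pair of jeans $98.89: clothing, buyer-exempt → 0% → $0.00
Picture frame (8x10) $19.54: general merchandise → 6% → $1.17
Total tax = $1.17

$1.17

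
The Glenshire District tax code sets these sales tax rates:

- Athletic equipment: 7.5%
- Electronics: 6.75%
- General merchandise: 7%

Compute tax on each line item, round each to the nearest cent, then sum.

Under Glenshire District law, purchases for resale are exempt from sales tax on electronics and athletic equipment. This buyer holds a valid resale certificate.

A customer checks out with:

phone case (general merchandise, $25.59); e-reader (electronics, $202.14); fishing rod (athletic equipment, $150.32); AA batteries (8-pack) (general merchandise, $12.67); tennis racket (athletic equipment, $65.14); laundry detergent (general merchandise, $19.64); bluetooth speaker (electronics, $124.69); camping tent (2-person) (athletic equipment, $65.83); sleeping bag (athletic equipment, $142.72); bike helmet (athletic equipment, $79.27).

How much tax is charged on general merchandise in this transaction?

Phone case $25.59: general merchandise → 7% → $1.79
AA batteries (8-pack) $12.67: general merchandise → 7% → $0.89
Laundry detergent $19.64: general merchandise → 7% → $1.37
Tax on general merchandise = $1.79 + $0.89 + $1.37 = $4.05

$4.05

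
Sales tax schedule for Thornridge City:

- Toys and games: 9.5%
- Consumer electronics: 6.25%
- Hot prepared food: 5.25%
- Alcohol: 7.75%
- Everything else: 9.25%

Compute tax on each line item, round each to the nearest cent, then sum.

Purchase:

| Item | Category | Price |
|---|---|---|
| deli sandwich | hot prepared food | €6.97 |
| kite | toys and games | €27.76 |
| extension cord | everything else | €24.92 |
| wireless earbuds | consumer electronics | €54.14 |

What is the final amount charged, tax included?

Deli sandwich €6.97: hot prepared food → 5.25% → €0.37
Kite €27.76: toys and games → 9.5% → €2.64
Extension cord €24.92: everything else → 9.25% → €2.31
Wireless earbuds €54.14: consumer electronics → 6.25% → €3.38
Subtotal = €113.79; tax = €8.70; total due = €122.49

€122.49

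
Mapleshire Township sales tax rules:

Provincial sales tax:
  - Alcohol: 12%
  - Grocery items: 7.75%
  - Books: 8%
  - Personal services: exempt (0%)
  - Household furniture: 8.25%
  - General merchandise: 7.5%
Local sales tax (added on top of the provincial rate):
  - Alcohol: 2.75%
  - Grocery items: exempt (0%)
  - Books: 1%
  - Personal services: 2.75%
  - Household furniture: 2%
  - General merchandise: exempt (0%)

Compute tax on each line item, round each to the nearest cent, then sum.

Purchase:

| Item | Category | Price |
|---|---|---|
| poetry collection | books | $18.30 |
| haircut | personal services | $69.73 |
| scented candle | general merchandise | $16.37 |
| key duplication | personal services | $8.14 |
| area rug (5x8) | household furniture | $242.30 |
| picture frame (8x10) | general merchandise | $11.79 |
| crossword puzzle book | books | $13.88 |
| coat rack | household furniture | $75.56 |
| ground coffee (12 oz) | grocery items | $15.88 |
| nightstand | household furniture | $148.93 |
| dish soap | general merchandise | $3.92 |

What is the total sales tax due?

Poetry collection $18.30: books → 8% + 1% local = 9% → $1.65
Haircut $69.73: personal services → 0% + 2.75% local = 2.75% → $1.92
Scented candle $16.37: general merchandise → 7.5% + 0% local = 7.5% → $1.23
Key duplication $8.14: personal services → 0% + 2.75% local = 2.75% → $0.22
Area rug (5x8) $242.30: household furniture → 8.25% + 2% local = 10.25% → $24.84
Picture frame (8x10) $11.79: general merchandise → 7.5% + 0% local = 7.5% → $0.88
Crossword puzzle book $13.88: books → 8% + 1% local = 9% → $1.25
Coat rack $75.56: household furniture → 8.25% + 2% local = 10.25% → $7.74
Ground coffee (12 oz) $15.88: grocery items → 7.75% + 0% local = 7.75% → $1.23
Nightstand $148.93: household furniture → 8.25% + 2% local = 10.25% → $15.27
Dish soap $3.92: general merchandise → 7.5% + 0% local = 7.5% → $0.29
Total tax = $1.65 + $1.92 + $1.23 + $0.22 + $24.84 + $0.88 + $1.25 + $7.74 + $1.23 + $15.27 + $0.29 = $56.52

$56.52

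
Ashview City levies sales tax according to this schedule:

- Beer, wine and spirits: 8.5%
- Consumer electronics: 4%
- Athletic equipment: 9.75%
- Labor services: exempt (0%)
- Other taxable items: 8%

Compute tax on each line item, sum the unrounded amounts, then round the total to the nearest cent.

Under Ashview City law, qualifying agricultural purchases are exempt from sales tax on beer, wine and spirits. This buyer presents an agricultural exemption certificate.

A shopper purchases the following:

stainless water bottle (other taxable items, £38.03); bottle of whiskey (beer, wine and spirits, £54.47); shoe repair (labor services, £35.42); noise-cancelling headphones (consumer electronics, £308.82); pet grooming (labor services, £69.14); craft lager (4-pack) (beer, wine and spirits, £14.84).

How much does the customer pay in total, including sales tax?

£536.12

Stainless water bottle £38.03: other taxable items → 8% → £3.0424
Bottle of whiskey £54.47: beer, wine and spirits, buyer-exempt → 0% → £0.00
Shoe repair £35.42: labor services → 0% → £0.00
Noise-cancelling headphones £308.82: consumer electronics → 4% → £12.3528
Pet grooming £69.14: labor services → 0% → £0.00
Craft lager (4-pack) £14.84: beer, wine and spirits, buyer-exempt → 0% → £0.00
Subtotal = £520.72; unrounded tax = £15.3952 → £15.40; total due = £536.12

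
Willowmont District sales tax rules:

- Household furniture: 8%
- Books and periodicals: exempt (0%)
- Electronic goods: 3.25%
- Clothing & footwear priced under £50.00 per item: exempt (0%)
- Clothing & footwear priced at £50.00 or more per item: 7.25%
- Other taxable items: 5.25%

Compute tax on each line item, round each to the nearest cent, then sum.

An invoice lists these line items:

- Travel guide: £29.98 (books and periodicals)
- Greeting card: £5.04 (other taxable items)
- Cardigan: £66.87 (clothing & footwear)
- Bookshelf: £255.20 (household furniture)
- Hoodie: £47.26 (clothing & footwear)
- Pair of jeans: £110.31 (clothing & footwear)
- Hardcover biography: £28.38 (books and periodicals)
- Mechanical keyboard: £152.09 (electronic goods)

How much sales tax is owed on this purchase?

£38.47

Travel guide £29.98: books and periodicals → 0% → £0.00
Greeting card £5.04: other taxable items → 5.25% → £0.26
Cardigan £66.87: clothing & footwear, £50.00 or more → 7.25% → £4.85
Bookshelf £255.20: household furniture → 8% → £20.42
Hoodie £47.26: clothing & footwear, under £50.00 → 0% → £0.00
Pair of jeans £110.31: clothing & footwear, £50.00 or more → 7.25% → £8.00
Hardcover biography £28.38: books and periodicals → 0% → £0.00
Mechanical keyboard £152.09: electronic goods → 3.25% → £4.94
Total tax = £0.26 + £4.85 + £20.42 + £8.00 + £4.94 = £38.47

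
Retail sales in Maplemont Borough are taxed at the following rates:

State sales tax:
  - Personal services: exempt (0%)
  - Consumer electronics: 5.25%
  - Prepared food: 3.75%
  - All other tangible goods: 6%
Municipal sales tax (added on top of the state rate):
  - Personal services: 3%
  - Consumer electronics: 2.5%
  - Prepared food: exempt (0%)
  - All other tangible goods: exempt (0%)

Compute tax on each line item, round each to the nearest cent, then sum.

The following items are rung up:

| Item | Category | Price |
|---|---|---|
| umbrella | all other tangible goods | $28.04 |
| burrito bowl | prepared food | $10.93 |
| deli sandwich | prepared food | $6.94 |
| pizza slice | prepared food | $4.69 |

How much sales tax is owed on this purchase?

$2.53

Umbrella $28.04: all other tangible goods → 6% + 0% municipal = 6% → $1.68
Burrito bowl $10.93: prepared food → 3.75% + 0% municipal = 3.75% → $0.41
Deli sandwich $6.94: prepared food → 3.75% + 0% municipal = 3.75% → $0.26
Pizza slice $4.69: prepared food → 3.75% + 0% municipal = 3.75% → $0.18
Total tax = $1.68 + $0.41 + $0.26 + $0.18 = $2.53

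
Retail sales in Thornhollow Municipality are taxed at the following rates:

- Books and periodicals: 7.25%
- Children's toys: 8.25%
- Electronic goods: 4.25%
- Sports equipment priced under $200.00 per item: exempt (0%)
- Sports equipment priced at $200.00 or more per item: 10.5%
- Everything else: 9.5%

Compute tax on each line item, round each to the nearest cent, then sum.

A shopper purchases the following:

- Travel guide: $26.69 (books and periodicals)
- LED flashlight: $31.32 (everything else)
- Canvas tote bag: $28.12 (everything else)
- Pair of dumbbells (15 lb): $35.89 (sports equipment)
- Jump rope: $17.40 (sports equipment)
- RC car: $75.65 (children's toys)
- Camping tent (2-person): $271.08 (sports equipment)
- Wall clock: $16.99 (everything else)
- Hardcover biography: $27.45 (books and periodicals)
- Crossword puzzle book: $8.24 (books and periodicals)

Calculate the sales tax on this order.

$46.49

Travel guide $26.69: books and periodicals → 7.25% → $1.94
LED flashlight $31.32: everything else → 9.5% → $2.98
Canvas tote bag $28.12: everything else → 9.5% → $2.67
Pair of dumbbells (15 lb) $35.89: sports equipment, under $200.00 → 0% → $0.00
Jump rope $17.40: sports equipment, under $200.00 → 0% → $0.00
RC car $75.65: children's toys → 8.25% → $6.24
Camping tent (2-person) $271.08: sports equipment, $200.00 or more → 10.5% → $28.46
Wall clock $16.99: everything else → 9.5% → $1.61
Hardcover biography $27.45: books and periodicals → 7.25% → $1.99
Crossword puzzle book $8.24: books and periodicals → 7.25% → $0.60
Total tax = $1.94 + $2.98 + $2.67 + $6.24 + $28.46 + $1.61 + $1.99 + $0.60 = $46.49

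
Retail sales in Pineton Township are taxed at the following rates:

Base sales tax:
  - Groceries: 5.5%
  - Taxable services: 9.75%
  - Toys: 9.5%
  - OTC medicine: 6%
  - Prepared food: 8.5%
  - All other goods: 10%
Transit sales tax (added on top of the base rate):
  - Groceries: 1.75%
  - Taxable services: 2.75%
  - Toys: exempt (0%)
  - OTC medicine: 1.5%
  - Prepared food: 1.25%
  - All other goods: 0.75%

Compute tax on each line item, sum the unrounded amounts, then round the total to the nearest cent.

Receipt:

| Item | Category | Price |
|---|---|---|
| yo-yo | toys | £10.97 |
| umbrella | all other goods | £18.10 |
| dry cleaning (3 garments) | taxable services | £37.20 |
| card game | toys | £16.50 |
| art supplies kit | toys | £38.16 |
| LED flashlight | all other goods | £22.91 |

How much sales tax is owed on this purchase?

£15.29

Yo-yo £10.97: toys → 9.5% + 0% transit = 9.5% → £1.04215
Umbrella £18.10: all other goods → 10% + 0.75% transit = 10.75% → £1.94575
Dry cleaning (3 garments) £37.20: taxable services → 9.75% + 2.75% transit = 12.5% → £4.65
Card game £16.50: toys → 9.5% + 0% transit = 9.5% → £1.5675
Art supplies kit £38.16: toys → 9.5% + 0% transit = 9.5% → £3.6252
LED flashlight £22.91: all other goods → 10% + 0.75% transit = 10.75% → £2.462825
Unrounded tax sum = £15.293425 → £15.29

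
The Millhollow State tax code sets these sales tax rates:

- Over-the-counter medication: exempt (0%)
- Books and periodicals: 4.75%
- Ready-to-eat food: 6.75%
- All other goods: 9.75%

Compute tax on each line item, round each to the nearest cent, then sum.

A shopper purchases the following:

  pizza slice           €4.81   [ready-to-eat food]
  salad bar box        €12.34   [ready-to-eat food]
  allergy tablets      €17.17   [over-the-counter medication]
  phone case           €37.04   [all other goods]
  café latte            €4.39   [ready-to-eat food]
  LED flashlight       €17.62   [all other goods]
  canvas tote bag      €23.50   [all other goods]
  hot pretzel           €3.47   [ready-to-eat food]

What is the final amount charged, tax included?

Pizza slice €4.81: ready-to-eat food → 6.75% → €0.32
Salad bar box €12.34: ready-to-eat food → 6.75% → €0.83
Allergy tablets €17.17: over-the-counter medication → 0% → €0.00
Phone case €37.04: all other goods → 9.75% → €3.61
Café latte €4.39: ready-to-eat food → 6.75% → €0.30
LED flashlight €17.62: all other goods → 9.75% → €1.72
Canvas tote bag €23.50: all other goods → 9.75% → €2.29
Hot pretzel €3.47: ready-to-eat food → 6.75% → €0.23
Subtotal = €120.34; tax = €9.30; total due = €129.64

€129.64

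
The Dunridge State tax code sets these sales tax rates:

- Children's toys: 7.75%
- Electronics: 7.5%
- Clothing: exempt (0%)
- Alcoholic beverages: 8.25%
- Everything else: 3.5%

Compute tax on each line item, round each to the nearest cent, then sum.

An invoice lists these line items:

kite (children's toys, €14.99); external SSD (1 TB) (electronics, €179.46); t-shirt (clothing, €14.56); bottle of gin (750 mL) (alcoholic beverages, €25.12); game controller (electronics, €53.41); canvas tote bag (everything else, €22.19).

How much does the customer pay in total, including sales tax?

€331.21

Kite €14.99: children's toys → 7.75% → €1.16
External SSD (1 TB) €179.46: electronics → 7.5% → €13.46
T-shirt €14.56: clothing → 0% → €0.00
Bottle of gin (750 mL) €25.12: alcoholic beverages → 8.25% → €2.07
Game controller €53.41: electronics → 7.5% → €4.01
Canvas tote bag €22.19: everything else → 3.5% → €0.78
Subtotal = €309.73; tax = €21.48; total due = €331.21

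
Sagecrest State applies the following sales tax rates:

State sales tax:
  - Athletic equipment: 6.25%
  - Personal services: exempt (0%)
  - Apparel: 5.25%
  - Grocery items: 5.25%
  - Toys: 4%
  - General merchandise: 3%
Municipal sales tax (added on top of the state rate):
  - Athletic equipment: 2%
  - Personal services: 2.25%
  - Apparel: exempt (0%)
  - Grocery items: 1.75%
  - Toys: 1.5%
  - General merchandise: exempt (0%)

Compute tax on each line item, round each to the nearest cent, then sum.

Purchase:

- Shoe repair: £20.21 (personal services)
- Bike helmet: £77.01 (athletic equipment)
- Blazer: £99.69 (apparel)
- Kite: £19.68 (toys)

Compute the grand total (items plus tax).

Shoe repair £20.21: personal services → 0% + 2.25% municipal = 2.25% → £0.45
Bike helmet £77.01: athletic equipment → 6.25% + 2% municipal = 8.25% → £6.35
Blazer £99.69: apparel → 5.25% + 0% municipal = 5.25% → £5.23
Kite £19.68: toys → 4% + 1.5% municipal = 5.5% → £1.08
Subtotal = £216.59; tax = £13.11; total due = £229.70

£229.70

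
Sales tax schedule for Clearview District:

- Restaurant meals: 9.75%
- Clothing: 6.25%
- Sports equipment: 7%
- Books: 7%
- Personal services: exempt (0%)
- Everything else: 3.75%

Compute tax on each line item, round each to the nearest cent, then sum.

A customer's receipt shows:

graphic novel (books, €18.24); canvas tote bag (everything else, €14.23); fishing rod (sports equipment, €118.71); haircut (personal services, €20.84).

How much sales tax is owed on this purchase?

Graphic novel €18.24: books → 7% → €1.28
Canvas tote bag €14.23: everything else → 3.75% → €0.53
Fishing rod €118.71: sports equipment → 7% → €8.31
Haircut €20.84: personal services → 0% → €0.00
Total tax = €1.28 + €0.53 + €8.31 = €10.12

€10.12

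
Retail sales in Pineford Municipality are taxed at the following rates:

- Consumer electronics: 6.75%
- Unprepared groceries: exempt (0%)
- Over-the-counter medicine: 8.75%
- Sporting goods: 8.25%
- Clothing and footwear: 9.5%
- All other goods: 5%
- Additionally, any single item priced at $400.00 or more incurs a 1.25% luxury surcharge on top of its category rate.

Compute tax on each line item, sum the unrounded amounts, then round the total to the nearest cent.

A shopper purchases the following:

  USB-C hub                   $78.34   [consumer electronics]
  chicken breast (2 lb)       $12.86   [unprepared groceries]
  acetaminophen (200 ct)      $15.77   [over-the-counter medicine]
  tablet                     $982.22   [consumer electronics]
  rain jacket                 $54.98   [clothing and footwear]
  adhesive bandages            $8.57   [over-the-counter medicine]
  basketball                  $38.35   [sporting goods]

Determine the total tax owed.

USB-C hub $78.34: consumer electronics → 6.75% → $5.28795
Chicken breast (2 lb) $12.86: unprepared groceries → 0% → $0.00
Acetaminophen (200 ct) $15.77: over-the-counter medicine → 8.75% → $1.379875
Tablet $982.22: consumer electronics → 6.75% + 1.25% surcharge = 8% → $78.5776
Rain jacket $54.98: clothing and footwear → 9.5% → $5.2231
Adhesive bandages $8.57: over-the-counter medicine → 8.75% → $0.749875
Basketball $38.35: sporting goods → 8.25% → $3.163875
Unrounded tax sum = $94.382275 → $94.38

$94.38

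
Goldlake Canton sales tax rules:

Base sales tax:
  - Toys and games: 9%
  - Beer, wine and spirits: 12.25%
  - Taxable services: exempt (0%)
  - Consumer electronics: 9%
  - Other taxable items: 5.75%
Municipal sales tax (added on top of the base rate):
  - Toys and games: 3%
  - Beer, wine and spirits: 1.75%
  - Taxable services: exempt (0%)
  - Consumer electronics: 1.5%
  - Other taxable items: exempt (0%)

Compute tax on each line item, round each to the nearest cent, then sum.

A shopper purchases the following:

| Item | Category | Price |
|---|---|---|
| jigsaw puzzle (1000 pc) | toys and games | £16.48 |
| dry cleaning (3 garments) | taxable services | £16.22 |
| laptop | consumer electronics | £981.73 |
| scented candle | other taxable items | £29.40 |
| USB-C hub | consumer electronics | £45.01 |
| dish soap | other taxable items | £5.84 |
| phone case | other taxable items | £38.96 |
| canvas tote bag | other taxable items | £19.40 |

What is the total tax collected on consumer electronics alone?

£107.81

Laptop £981.73: consumer electronics → 9% + 1.5% municipal = 10.5% → £103.08
USB-C hub £45.01: consumer electronics → 9% + 1.5% municipal = 10.5% → £4.73
Tax on consumer electronics = £103.08 + £4.73 = £107.81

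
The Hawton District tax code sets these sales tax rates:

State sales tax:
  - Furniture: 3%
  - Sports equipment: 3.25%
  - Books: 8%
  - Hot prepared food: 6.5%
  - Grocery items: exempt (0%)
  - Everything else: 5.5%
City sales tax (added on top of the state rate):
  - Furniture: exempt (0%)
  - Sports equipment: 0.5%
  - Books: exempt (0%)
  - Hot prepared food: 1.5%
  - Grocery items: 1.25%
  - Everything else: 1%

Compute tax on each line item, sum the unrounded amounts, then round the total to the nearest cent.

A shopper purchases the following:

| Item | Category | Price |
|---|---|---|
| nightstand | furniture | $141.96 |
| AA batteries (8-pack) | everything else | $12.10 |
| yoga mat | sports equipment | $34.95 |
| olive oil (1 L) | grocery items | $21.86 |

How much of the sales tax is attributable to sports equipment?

Yoga mat $34.95: sports equipment → 3.25% + 0.5% city = 3.75% → $1.310625
Tax on sports equipment: unrounded sum = $1.310625 → $1.31

$1.31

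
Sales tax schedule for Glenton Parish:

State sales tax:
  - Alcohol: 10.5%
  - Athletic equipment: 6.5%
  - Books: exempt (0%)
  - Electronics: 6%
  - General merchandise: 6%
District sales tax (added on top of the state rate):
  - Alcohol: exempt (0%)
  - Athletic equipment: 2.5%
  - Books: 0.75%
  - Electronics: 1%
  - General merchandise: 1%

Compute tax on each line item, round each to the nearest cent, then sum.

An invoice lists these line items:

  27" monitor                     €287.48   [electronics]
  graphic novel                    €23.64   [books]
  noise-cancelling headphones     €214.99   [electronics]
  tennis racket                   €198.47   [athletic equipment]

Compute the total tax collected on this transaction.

27" monitor €287.48: electronics → 6% + 1% district = 7% → €20.12
Graphic novel €23.64: books → 0% + 0.75% district = 0.75% → €0.18
Noise-cancelling headphones €214.99: electronics → 6% + 1% district = 7% → €15.05
Tennis racket €198.47: athletic equipment → 6.5% + 2.5% district = 9% → €17.86
Total tax = €20.12 + €0.18 + €15.05 + €17.86 = €53.21

€53.21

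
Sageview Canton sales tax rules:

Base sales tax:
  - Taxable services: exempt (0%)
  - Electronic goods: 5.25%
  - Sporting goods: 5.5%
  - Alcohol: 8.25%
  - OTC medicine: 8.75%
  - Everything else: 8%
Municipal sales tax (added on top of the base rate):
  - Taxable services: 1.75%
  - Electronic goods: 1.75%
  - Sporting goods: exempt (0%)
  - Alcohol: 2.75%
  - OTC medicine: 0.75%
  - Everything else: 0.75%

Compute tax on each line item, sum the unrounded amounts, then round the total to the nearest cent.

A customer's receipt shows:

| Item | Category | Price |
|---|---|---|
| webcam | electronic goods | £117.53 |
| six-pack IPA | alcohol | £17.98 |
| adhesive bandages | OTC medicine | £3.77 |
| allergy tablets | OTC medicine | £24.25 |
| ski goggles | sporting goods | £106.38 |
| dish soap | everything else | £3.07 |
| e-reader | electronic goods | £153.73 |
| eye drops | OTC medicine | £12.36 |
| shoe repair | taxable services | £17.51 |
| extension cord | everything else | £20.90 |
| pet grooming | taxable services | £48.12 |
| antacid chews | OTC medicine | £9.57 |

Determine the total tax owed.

Webcam £117.53: electronic goods → 5.25% + 1.75% municipal = 7% → £8.2271
Six-pack IPA £17.98: alcohol → 8.25% + 2.75% municipal = 11% → £1.9778
Adhesive bandages £3.77: OTC medicine → 8.75% + 0.75% municipal = 9.5% → £0.35815
Allergy tablets £24.25: OTC medicine → 8.75% + 0.75% municipal = 9.5% → £2.30375
Ski goggles £106.38: sporting goods → 5.5% + 0% municipal = 5.5% → £5.8509
Dish soap £3.07: everything else → 8% + 0.75% municipal = 8.75% → £0.268625
E-reader £153.73: electronic goods → 5.25% + 1.75% municipal = 7% → £10.7611
Eye drops £12.36: OTC medicine → 8.75% + 0.75% municipal = 9.5% → £1.1742
Shoe repair £17.51: taxable services → 0% + 1.75% municipal = 1.75% → £0.306425
Extension cord £20.90: everything else → 8% + 0.75% municipal = 8.75% → £1.82875
Pet grooming £48.12: taxable services → 0% + 1.75% municipal = 1.75% → £0.8421
Antacid chews £9.57: OTC medicine → 8.75% + 0.75% municipal = 9.5% → £0.90915
Unrounded tax sum = £34.80805 → £34.81

£34.81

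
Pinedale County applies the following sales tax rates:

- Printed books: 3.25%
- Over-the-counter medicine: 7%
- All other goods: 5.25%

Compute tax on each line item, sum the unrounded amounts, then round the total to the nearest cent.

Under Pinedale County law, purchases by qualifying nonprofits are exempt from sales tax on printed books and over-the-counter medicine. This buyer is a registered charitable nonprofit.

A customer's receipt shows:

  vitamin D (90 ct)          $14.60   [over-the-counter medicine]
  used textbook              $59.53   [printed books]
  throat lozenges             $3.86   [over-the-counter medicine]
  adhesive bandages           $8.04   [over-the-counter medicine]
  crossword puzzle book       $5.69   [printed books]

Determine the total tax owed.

$0.00

Vitamin D (90 ct) $14.60: over-the-counter medicine, buyer-exempt → 0% → $0.00
Used textbook $59.53: printed books, buyer-exempt → 0% → $0.00
Throat lozenges $3.86: over-the-counter medicine, buyer-exempt → 0% → $0.00
Adhesive bandages $8.04: over-the-counter medicine, buyer-exempt → 0% → $0.00
Crossword puzzle book $5.69: printed books, buyer-exempt → 0% → $0.00
Unrounded tax sum = $0.00 → $0.00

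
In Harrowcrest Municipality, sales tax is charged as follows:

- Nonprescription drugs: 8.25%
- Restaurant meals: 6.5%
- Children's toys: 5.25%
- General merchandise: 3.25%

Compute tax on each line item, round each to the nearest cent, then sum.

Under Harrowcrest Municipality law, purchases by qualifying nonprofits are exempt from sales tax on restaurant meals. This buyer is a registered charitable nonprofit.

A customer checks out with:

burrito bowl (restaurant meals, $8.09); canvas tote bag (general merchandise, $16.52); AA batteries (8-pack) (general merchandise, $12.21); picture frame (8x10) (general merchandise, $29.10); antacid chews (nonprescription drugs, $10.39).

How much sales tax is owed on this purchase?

Burrito bowl $8.09: restaurant meals, buyer-exempt → 0% → $0.00
Canvas tote bag $16.52: general merchandise → 3.25% → $0.54
AA batteries (8-pack) $12.21: general merchandise → 3.25% → $0.40
Picture frame (8x10) $29.10: general merchandise → 3.25% → $0.95
Antacid chews $10.39: nonprescription drugs → 8.25% → $0.86
Total tax = $0.54 + $0.40 + $0.95 + $0.86 = $2.75

$2.75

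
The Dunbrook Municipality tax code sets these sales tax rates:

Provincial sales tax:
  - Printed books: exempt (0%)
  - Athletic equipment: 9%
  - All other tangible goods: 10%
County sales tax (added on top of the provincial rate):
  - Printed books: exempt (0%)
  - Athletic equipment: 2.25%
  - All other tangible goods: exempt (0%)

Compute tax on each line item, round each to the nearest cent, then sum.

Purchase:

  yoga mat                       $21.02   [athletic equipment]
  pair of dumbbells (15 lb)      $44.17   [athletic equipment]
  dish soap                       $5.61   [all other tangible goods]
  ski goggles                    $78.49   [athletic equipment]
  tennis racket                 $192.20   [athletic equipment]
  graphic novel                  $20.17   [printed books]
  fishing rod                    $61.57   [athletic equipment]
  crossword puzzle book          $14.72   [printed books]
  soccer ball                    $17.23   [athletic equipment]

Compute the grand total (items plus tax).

$502.39

Yoga mat $21.02: athletic equipment → 9% + 2.25% county = 11.25% → $2.36
Pair of dumbbells (15 lb) $44.17: athletic equipment → 9% + 2.25% county = 11.25% → $4.97
Dish soap $5.61: all other tangible goods → 10% + 0% county = 10% → $0.56
Ski goggles $78.49: athletic equipment → 9% + 2.25% county = 11.25% → $8.83
Tennis racket $192.20: athletic equipment → 9% + 2.25% county = 11.25% → $21.62
Graphic novel $20.17: printed books → 0% + 0% county = 0% → $0.00
Fishing rod $61.57: athletic equipment → 9% + 2.25% county = 11.25% → $6.93
Crossword puzzle book $14.72: printed books → 0% + 0% county = 0% → $0.00
Soccer ball $17.23: athletic equipment → 9% + 2.25% county = 11.25% → $1.94
Subtotal = $455.18; tax = $47.21; total due = $502.39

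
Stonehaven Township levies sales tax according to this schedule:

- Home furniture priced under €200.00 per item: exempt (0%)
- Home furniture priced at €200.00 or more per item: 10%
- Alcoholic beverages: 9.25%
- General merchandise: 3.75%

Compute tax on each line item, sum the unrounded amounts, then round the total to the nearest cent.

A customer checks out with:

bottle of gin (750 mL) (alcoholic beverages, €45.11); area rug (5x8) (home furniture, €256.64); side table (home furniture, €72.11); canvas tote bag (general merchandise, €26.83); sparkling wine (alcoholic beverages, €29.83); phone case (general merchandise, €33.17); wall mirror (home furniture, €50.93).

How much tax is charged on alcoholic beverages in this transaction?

Bottle of gin (750 mL) €45.11: alcoholic beverages → 9.25% → €4.172675
Sparkling wine €29.83: alcoholic beverages → 9.25% → €2.759275
Tax on alcoholic beverages: unrounded sum = €6.93195 → €6.93

€6.93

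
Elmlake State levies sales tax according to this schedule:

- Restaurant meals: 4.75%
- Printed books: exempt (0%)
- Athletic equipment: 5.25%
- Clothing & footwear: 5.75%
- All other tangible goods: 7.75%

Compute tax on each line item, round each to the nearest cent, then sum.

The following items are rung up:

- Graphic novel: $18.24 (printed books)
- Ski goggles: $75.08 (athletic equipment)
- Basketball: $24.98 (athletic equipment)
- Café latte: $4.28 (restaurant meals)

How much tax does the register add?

Graphic novel $18.24: printed books → 0% → $0.00
Ski goggles $75.08: athletic equipment → 5.25% → $3.94
Basketball $24.98: athletic equipment → 5.25% → $1.31
Café latte $4.28: restaurant meals → 4.75% → $0.20
Total tax = $3.94 + $1.31 + $0.20 = $5.45

$5.45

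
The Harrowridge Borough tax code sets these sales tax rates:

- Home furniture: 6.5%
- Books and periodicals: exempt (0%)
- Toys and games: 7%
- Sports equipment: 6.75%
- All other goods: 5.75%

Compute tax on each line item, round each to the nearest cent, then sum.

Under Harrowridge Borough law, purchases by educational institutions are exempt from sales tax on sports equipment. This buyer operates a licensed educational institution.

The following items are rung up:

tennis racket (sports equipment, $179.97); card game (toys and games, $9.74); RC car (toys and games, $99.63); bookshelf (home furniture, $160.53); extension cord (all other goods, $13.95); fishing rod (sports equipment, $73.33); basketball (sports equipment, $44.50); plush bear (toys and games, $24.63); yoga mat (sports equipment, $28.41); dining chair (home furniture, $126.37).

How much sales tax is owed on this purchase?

$28.81

Tennis racket $179.97: sports equipment, buyer-exempt → 0% → $0.00
Card game $9.74: toys and games → 7% → $0.68
RC car $99.63: toys and games → 7% → $6.97
Bookshelf $160.53: home furniture → 6.5% → $10.43
Extension cord $13.95: all other goods → 5.75% → $0.80
Fishing rod $73.33: sports equipment, buyer-exempt → 0% → $0.00
Basketball $44.50: sports equipment, buyer-exempt → 0% → $0.00
Plush bear $24.63: toys and games → 7% → $1.72
Yoga mat $28.41: sports equipment, buyer-exempt → 0% → $0.00
Dining chair $126.37: home furniture → 6.5% → $8.21
Total tax = $0.68 + $6.97 + $10.43 + $0.80 + $1.72 + $8.21 = $28.81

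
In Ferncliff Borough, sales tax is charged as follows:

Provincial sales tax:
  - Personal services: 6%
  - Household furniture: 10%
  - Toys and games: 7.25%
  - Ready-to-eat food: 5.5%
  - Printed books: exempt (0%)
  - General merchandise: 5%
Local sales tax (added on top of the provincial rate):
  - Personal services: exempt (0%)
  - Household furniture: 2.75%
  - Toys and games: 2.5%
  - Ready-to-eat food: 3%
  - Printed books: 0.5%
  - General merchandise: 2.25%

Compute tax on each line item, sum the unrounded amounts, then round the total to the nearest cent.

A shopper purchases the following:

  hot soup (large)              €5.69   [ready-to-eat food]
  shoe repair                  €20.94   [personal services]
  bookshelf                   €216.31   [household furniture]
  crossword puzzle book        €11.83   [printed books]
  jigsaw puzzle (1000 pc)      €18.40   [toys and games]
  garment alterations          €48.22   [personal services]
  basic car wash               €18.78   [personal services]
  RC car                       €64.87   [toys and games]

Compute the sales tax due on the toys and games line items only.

Jigsaw puzzle (1000 pc) €18.40: toys and games → 7.25% + 2.5% local = 9.75% → €1.794
RC car €64.87: toys and games → 7.25% + 2.5% local = 9.75% → €6.324825
Tax on toys and games: unrounded sum = €8.118825 → €8.12

€8.12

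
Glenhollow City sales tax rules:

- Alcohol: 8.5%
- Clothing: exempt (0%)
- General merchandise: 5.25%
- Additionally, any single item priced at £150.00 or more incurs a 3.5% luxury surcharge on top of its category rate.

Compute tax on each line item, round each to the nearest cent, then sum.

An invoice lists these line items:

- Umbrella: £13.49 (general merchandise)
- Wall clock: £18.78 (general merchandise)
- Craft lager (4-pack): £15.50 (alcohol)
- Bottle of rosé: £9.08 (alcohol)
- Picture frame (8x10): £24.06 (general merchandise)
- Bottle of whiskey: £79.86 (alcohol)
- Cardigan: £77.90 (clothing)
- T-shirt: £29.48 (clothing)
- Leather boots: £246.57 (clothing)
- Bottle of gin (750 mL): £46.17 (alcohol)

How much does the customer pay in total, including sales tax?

£585.28

Umbrella £13.49: general merchandise → 5.25% → £0.71
Wall clock £18.78: general merchandise → 5.25% → £0.99
Craft lager (4-pack) £15.50: alcohol → 8.5% → £1.32
Bottle of rosé £9.08: alcohol → 8.5% → £0.77
Picture frame (8x10) £24.06: general merchandise → 5.25% → £1.26
Bottle of whiskey £79.86: alcohol → 8.5% → £6.79
Cardigan £77.90: clothing → 0% → £0.00
T-shirt £29.48: clothing → 0% → £0.00
Leather boots £246.57: clothing → 0% + 3.5% surcharge = 3.5% → £8.63
Bottle of gin (750 mL) £46.17: alcohol → 8.5% → £3.92
Subtotal = £560.89; tax = £24.39; total due = £585.28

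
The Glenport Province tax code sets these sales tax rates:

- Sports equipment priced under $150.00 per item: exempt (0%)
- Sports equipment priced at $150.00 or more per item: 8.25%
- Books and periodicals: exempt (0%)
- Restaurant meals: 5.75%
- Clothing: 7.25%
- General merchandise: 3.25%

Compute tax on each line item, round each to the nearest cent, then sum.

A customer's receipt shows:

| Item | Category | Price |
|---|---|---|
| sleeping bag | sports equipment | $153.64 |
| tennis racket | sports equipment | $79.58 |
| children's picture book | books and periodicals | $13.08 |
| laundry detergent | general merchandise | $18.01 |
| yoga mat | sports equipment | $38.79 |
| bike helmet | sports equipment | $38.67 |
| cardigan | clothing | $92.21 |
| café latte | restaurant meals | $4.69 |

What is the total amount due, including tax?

$458.90

Sleeping bag $153.64: sports equipment, $150.00 or more → 8.25% → $12.68
Tennis racket $79.58: sports equipment, under $150.00 → 0% → $0.00
Children's picture book $13.08: books and periodicals → 0% → $0.00
Laundry detergent $18.01: general merchandise → 3.25% → $0.59
Yoga mat $38.79: sports equipment, under $150.00 → 0% → $0.00
Bike helmet $38.67: sports equipment, under $150.00 → 0% → $0.00
Cardigan $92.21: clothing → 7.25% → $6.69
Café latte $4.69: restaurant meals → 5.75% → $0.27
Subtotal = $438.67; tax = $20.23; total due = $458.90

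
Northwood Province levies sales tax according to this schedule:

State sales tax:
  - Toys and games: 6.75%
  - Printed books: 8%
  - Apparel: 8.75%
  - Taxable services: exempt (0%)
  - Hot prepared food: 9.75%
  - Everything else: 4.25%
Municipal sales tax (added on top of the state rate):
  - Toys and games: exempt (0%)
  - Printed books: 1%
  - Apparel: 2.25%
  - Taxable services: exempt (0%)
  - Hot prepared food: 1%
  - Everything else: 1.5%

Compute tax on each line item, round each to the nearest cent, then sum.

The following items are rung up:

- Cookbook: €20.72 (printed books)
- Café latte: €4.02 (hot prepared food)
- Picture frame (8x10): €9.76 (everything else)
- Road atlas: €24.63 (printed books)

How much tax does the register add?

Cookbook €20.72: printed books → 8% + 1% municipal = 9% → €1.86
Café latte €4.02: hot prepared food → 9.75% + 1% municipal = 10.75% → €0.43
Picture frame (8x10) €9.76: everything else → 4.25% + 1.5% municipal = 5.75% → €0.56
Road atlas €24.63: printed books → 8% + 1% municipal = 9% → €2.22
Total tax = €1.86 + €0.43 + €0.56 + €2.22 = €5.07

€5.07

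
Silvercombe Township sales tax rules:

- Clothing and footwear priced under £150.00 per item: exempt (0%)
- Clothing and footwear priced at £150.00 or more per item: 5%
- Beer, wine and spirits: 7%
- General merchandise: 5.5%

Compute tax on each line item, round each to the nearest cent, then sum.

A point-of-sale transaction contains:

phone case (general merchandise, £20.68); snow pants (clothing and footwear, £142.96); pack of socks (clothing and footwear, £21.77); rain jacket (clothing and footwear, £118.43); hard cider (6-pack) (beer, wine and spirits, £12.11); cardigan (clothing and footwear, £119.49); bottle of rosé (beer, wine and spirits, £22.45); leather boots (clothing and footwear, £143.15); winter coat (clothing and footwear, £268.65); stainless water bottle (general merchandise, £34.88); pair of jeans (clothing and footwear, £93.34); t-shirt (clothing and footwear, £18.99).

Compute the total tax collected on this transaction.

Phone case £20.68: general merchandise → 5.5% → £1.14
Snow pants £142.96: clothing and footwear, under £150.00 → 0% → £0.00
Pack of socks £21.77: clothing and footwear, under £150.00 → 0% → £0.00
Rain jacket £118.43: clothing and footwear, under £150.00 → 0% → £0.00
Hard cider (6-pack) £12.11: beer, wine and spirits → 7% → £0.85
Cardigan £119.49: clothing and footwear, under £150.00 → 0% → £0.00
Bottle of rosé £22.45: beer, wine and spirits → 7% → £1.57
Leather boots £143.15: clothing and footwear, under £150.00 → 0% → £0.00
Winter coat £268.65: clothing and footwear, £150.00 or more → 5% → £13.43
Stainless water bottle £34.88: general merchandise → 5.5% → £1.92
Pair of jeans £93.34: clothing and footwear, under £150.00 → 0% → £0.00
T-shirt £18.99: clothing and footwear, under £150.00 → 0% → £0.00
Total tax = £1.14 + £0.85 + £1.57 + £13.43 + £1.92 = £18.91

£18.91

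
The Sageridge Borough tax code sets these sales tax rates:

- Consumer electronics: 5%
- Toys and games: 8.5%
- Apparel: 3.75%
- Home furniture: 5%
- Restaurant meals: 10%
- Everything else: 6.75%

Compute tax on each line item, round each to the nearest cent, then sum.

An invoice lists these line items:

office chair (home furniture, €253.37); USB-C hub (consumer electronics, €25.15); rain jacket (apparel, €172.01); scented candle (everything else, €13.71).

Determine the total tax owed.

€21.31

Office chair €253.37: home furniture → 5% → €12.67
USB-C hub €25.15: consumer electronics → 5% → €1.26
Rain jacket €172.01: apparel → 3.75% → €6.45
Scented candle €13.71: everything else → 6.75% → €0.93
Total tax = €12.67 + €1.26 + €6.45 + €0.93 = €21.31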